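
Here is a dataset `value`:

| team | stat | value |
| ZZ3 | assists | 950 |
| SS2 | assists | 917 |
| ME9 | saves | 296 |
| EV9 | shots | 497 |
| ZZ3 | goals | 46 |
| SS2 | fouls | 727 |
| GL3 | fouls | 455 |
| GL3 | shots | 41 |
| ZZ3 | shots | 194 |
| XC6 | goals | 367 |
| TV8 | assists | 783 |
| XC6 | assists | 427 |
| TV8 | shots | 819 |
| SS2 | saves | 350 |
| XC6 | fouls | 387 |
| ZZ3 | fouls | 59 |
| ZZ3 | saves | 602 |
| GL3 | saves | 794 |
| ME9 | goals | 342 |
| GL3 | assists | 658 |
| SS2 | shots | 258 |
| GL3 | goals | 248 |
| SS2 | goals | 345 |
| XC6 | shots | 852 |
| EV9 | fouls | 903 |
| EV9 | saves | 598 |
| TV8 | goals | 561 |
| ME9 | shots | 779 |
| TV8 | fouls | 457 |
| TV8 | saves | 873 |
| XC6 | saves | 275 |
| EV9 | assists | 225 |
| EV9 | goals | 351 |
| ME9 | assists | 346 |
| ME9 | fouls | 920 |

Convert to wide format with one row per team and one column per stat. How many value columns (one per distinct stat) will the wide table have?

5 distinct stat values: goals, fouls, assists, shots, saves.

5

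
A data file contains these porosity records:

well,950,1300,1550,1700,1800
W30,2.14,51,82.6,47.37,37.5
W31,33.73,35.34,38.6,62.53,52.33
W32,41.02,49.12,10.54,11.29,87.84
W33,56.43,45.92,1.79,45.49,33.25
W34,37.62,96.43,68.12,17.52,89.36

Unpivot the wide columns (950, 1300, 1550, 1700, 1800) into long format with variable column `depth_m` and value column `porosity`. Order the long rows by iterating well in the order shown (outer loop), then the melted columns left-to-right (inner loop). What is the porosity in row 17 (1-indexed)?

25 rows total (5 × 5). Row 17: index ⌊(17-1)/5⌋ = 3 into well → W33; (17-1) mod 5 = 1 into the melted columns → 1300.
So row 17 is (W33, 1300, 45.92); porosity = 45.92.

45.92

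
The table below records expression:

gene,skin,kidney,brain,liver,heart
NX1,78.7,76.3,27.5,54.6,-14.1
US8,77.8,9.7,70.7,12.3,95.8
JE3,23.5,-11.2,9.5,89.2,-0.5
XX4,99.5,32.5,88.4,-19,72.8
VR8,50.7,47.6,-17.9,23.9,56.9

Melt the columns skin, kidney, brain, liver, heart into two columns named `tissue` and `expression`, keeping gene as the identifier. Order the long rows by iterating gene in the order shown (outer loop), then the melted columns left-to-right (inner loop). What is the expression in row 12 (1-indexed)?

-11.2

25 rows total (5 × 5). Row 12: index ⌊(12-1)/5⌋ = 2 into gene → JE3; (12-1) mod 5 = 1 into the melted columns → kidney.
So row 12 is (JE3, kidney, -11.2); expression = -11.2.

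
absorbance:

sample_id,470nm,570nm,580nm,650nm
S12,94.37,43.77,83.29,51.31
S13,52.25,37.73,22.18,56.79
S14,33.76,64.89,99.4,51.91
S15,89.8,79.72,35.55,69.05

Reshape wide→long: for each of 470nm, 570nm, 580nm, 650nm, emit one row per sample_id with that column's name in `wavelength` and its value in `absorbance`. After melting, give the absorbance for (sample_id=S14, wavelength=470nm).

Unpivoting turns each (sample_id, wide-column) pair into one long row.
The wide cell at row S14, column 470nm holds 33.76, so the long row (S14, 470nm) has absorbance=33.76.

33.76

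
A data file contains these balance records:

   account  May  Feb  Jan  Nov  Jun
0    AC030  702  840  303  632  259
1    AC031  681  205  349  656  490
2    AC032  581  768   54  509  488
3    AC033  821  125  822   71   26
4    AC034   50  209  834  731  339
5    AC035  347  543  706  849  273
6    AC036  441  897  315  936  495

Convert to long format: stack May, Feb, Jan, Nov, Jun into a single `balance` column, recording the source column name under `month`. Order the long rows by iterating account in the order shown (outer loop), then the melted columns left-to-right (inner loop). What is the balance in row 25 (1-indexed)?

339

35 rows total (7 × 5). Row 25: index ⌊(25-1)/5⌋ = 4 into account → AC034; (25-1) mod 5 = 4 into the melted columns → Jun.
So row 25 is (AC034, Jun, 339); balance = 339.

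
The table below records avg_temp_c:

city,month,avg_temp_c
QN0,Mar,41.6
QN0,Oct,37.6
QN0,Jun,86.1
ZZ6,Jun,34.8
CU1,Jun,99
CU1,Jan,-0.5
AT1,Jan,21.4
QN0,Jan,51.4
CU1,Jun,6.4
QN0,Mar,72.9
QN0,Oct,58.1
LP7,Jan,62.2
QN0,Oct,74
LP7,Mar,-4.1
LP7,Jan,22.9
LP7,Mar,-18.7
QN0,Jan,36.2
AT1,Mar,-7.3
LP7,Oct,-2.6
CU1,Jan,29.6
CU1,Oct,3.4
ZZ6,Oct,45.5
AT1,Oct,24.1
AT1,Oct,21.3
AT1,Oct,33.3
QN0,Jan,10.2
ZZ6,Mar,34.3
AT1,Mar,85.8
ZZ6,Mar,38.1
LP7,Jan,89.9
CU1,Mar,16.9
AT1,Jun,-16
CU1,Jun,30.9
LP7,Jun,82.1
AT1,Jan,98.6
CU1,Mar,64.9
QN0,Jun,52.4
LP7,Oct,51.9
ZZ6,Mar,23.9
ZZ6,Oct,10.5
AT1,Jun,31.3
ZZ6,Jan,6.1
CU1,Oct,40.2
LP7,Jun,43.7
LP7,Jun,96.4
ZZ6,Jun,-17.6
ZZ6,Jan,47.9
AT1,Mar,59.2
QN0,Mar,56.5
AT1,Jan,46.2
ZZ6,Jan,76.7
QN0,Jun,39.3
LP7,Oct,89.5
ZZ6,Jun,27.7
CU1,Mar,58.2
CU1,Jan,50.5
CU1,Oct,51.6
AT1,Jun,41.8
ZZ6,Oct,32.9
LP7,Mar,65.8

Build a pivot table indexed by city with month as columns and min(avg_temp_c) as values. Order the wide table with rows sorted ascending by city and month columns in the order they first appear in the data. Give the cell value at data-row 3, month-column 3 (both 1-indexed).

With rows sorted ascending by city, row 3 is city=LP7. month columns in first-appearance order: Mar, Oct, Jun, Jan; column 3 is Jun.
Long rows with city=LP7, month=Jun: min(82.1, 43.7, 96.4) = 43.7.

43.7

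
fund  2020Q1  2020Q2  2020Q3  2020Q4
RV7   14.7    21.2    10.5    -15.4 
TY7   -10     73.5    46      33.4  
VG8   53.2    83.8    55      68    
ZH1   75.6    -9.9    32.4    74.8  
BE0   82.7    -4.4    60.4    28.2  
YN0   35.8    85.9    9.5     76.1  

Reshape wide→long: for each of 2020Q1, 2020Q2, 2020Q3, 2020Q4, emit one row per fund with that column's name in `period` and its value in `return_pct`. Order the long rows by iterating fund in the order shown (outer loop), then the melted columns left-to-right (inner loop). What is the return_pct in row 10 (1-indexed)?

24 rows total (6 × 4). Row 10: index ⌊(10-1)/4⌋ = 2 into fund → VG8; (10-1) mod 4 = 1 into the melted columns → 2020Q2.
So row 10 is (VG8, 2020Q2, 83.8); return_pct = 83.8.

83.8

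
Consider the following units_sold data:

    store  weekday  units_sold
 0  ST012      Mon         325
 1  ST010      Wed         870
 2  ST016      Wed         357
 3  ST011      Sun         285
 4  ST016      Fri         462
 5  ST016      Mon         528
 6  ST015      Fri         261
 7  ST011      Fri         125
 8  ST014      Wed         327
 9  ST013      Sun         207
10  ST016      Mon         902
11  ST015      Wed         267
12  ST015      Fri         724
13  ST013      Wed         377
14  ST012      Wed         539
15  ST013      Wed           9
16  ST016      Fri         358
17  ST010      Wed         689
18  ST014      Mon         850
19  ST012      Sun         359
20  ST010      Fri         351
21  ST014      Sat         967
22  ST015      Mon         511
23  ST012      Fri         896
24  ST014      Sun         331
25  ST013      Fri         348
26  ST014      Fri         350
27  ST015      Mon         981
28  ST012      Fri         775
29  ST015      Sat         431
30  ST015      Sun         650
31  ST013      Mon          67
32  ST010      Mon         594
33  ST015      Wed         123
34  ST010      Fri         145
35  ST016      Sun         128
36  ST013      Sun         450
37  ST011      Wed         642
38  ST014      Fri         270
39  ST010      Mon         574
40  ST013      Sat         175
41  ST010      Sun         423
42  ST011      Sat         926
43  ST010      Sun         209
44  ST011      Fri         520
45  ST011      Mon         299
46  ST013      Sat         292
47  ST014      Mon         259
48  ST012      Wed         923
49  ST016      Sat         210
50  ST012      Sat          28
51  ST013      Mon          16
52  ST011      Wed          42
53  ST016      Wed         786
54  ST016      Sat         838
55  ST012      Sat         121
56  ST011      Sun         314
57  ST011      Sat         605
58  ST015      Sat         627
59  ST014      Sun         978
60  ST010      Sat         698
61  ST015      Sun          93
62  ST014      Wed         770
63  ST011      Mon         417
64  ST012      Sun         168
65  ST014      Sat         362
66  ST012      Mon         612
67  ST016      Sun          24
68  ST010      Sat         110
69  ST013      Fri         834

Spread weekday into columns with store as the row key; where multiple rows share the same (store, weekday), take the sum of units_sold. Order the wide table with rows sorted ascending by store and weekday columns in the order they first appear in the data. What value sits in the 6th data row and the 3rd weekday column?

With rows sorted ascending by store, row 6 is store=ST015. weekday columns in first-appearance order: Mon, Wed, Sun, Fri, Sat; column 3 is Sun.
Long rows with store=ST015, weekday=Sun: 650 + 93 = 743.

743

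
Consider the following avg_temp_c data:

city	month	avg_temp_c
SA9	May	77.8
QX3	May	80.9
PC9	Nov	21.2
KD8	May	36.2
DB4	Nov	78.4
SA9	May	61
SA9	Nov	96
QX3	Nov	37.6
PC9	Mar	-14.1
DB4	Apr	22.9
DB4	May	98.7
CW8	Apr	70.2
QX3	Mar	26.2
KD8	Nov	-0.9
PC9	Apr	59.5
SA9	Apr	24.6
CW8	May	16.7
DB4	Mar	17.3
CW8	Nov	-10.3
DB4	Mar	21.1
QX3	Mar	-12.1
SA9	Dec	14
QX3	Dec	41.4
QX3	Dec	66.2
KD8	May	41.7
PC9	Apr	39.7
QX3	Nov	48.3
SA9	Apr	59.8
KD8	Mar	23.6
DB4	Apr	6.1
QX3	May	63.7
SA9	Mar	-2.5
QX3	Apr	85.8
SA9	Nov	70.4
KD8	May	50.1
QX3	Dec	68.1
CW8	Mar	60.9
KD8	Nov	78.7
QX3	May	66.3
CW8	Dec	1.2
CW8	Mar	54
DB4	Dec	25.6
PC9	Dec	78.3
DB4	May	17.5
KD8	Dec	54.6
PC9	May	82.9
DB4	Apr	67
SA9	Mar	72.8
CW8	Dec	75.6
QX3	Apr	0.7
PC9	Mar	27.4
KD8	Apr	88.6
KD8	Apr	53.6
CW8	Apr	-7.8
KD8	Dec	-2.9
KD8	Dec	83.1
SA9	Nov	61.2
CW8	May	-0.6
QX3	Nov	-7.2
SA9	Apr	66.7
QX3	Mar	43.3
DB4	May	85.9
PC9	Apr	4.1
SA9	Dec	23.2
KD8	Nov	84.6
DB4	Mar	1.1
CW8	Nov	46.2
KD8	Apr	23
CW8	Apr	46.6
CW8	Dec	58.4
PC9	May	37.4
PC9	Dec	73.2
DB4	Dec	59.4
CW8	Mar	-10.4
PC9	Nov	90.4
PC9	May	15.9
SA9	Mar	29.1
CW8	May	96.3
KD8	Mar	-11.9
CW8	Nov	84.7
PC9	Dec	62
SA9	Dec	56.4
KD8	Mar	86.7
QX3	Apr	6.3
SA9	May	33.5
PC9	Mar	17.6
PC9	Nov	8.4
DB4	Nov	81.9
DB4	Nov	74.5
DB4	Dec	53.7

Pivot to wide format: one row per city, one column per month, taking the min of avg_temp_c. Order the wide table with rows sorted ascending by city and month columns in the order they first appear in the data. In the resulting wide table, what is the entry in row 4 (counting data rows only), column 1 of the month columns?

With rows sorted ascending by city, row 4 is city=PC9. month columns in first-appearance order: May, Nov, Mar, Apr, Dec; column 1 is May.
Long rows with city=PC9, month=May: min(82.9, 37.4, 15.9) = 15.9.

15.9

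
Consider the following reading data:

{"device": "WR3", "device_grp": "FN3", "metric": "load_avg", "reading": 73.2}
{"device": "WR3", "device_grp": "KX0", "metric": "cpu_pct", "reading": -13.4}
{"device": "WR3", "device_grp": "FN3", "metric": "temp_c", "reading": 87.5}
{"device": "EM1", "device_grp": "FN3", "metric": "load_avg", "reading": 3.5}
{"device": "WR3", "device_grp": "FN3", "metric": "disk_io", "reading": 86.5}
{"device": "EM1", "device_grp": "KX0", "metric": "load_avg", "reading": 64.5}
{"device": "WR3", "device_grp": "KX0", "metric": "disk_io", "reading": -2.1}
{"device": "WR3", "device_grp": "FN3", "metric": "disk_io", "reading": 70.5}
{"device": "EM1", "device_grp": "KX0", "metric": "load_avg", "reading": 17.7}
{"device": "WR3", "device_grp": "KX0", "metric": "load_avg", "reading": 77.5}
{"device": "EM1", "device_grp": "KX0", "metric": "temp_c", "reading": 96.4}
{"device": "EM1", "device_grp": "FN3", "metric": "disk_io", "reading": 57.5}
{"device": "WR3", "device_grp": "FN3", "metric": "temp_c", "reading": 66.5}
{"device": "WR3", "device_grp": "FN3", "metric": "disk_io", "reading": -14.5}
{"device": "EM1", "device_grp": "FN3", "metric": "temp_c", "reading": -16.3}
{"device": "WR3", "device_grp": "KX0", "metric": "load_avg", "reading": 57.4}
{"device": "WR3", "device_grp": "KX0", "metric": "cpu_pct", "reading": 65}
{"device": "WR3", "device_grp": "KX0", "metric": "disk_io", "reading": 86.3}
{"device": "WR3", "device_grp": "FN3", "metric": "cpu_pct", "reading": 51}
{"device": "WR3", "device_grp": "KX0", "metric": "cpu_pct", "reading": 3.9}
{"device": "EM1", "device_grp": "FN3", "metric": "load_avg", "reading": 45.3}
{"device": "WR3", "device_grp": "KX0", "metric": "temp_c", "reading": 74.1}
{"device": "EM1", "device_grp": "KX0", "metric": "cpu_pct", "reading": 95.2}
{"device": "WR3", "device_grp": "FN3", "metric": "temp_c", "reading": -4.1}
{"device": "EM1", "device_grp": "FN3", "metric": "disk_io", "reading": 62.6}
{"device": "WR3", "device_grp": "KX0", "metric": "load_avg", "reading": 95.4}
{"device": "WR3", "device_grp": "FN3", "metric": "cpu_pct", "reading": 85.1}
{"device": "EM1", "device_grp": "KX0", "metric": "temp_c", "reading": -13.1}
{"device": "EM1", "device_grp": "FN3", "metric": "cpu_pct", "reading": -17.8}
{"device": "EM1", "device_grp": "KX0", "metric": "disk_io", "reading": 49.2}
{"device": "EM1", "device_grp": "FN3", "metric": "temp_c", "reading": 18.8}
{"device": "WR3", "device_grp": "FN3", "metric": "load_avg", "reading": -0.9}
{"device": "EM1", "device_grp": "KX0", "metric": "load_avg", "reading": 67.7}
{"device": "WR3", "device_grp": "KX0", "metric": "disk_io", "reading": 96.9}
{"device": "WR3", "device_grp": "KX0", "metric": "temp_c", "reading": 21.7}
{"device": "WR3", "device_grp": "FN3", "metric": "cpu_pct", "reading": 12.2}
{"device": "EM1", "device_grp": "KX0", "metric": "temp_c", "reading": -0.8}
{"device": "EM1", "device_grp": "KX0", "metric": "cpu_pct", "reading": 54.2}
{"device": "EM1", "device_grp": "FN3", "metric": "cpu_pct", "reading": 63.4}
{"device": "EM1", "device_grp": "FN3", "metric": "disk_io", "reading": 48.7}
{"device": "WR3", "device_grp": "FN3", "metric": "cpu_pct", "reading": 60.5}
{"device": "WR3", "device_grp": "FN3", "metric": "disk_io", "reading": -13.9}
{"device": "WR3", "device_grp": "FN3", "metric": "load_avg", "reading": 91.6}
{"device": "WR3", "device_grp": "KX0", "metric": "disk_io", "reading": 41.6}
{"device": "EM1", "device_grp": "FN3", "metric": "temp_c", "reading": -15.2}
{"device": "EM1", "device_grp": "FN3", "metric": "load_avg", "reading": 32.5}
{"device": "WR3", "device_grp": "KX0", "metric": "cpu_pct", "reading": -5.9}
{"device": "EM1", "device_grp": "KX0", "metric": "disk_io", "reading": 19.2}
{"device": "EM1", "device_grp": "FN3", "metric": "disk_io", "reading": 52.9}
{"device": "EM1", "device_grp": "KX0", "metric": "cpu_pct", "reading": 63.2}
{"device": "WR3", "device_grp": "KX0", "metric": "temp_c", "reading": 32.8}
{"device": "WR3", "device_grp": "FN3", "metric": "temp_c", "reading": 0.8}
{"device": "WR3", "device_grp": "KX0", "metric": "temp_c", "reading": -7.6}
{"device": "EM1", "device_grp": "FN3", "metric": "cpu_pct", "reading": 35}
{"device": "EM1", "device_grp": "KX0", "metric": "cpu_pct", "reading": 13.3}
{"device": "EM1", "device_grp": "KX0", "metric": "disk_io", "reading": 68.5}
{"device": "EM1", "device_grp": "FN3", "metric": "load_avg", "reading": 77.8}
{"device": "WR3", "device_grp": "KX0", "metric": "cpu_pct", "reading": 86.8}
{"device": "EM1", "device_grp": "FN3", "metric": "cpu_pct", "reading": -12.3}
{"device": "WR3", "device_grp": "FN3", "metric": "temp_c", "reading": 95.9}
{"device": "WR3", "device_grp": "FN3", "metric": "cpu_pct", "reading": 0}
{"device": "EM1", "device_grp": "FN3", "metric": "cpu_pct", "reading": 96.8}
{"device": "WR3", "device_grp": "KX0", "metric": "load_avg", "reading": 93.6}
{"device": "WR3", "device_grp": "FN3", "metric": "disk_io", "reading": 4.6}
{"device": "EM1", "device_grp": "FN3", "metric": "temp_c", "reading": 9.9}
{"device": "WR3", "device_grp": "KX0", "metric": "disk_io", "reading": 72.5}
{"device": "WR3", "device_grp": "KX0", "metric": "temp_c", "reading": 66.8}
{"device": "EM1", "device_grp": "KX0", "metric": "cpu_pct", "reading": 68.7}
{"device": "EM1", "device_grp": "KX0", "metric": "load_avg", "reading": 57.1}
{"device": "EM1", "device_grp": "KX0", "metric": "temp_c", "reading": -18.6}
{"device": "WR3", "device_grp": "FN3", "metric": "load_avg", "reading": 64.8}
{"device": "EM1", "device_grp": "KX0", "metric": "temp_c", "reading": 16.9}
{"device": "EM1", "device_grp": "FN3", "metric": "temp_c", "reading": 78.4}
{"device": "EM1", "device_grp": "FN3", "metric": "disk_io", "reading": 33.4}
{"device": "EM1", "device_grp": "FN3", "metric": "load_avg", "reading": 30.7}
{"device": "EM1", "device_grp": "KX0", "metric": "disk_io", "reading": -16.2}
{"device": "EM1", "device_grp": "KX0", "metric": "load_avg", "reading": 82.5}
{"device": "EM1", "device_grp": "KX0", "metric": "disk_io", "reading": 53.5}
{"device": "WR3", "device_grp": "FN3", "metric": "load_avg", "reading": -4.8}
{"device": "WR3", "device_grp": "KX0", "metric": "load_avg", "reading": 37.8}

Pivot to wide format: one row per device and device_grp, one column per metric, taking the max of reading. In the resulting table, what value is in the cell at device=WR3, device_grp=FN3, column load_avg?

91.6

Rows with device=WR3, device_grp=FN3 and metric=load_avg: reading values are 73.2, -0.9, 91.6, 64.8, -4.8.
max(73.2, -0.9, 91.6, 64.8, -4.8) = 91.6.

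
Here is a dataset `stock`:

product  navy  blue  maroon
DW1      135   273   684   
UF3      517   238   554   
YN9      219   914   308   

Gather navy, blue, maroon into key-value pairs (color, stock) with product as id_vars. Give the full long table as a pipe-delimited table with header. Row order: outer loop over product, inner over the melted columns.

| product | color | stock |
| DW1 | navy | 135 |
| DW1 | blue | 273 |
| DW1 | maroon | 684 |
| UF3 | navy | 517 |
| UF3 | blue | 238 |
| UF3 | maroon | 554 |
| YN9 | navy | 219 |
| YN9 | blue | 914 |
| YN9 | maroon | 308 |

Each (product, column) pair becomes one row: 3 × 3 = 9 rows.
For example, (DW1, navy) → stock=135.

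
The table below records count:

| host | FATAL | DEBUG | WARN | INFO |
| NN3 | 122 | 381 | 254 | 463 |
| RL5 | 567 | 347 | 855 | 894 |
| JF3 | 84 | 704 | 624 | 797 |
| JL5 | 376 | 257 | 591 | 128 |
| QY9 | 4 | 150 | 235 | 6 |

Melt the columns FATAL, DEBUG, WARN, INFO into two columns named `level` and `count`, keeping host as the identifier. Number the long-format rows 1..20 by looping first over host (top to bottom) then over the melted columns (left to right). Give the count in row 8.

20 rows total (5 × 4). Row 8: index ⌊(8-1)/4⌋ = 1 into host → RL5; (8-1) mod 4 = 3 into the melted columns → INFO.
So row 8 is (RL5, INFO, 894); count = 894.

894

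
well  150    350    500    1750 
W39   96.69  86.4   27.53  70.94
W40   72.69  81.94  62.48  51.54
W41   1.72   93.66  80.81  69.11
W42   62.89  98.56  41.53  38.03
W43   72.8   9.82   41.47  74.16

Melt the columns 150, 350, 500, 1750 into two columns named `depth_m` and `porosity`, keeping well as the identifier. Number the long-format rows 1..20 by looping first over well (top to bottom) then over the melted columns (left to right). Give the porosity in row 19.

20 rows total (5 × 4). Row 19: index ⌊(19-1)/4⌋ = 4 into well → W43; (19-1) mod 4 = 2 into the melted columns → 500.
So row 19 is (W43, 500, 41.47); porosity = 41.47.

41.47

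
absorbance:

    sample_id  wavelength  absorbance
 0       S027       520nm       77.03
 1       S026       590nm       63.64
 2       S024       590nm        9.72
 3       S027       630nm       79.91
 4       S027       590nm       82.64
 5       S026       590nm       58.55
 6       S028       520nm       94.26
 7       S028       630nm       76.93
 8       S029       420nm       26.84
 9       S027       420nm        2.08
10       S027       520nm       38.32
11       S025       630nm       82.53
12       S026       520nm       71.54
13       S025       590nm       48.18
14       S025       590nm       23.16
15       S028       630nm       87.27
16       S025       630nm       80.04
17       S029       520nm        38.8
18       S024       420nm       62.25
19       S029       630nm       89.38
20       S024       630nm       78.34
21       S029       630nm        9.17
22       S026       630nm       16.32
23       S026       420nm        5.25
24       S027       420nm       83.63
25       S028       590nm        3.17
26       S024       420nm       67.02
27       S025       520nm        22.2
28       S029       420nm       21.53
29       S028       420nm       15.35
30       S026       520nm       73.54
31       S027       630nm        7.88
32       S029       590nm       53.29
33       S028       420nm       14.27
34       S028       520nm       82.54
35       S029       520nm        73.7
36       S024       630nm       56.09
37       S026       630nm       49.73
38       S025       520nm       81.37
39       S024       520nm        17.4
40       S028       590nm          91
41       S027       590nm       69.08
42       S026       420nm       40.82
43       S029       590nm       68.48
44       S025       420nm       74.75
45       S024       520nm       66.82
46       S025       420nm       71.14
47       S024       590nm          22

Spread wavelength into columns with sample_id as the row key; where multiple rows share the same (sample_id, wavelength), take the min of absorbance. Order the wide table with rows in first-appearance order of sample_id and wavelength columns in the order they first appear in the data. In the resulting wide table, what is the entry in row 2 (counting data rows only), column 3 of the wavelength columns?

16.32

With rows in first-appearance order of sample_id, row 2 is sample_id=S026. wavelength columns in first-appearance order: 520nm, 590nm, 630nm, 420nm; column 3 is 630nm.
Long rows with sample_id=S026, wavelength=630nm: min(16.32, 49.73) = 16.32.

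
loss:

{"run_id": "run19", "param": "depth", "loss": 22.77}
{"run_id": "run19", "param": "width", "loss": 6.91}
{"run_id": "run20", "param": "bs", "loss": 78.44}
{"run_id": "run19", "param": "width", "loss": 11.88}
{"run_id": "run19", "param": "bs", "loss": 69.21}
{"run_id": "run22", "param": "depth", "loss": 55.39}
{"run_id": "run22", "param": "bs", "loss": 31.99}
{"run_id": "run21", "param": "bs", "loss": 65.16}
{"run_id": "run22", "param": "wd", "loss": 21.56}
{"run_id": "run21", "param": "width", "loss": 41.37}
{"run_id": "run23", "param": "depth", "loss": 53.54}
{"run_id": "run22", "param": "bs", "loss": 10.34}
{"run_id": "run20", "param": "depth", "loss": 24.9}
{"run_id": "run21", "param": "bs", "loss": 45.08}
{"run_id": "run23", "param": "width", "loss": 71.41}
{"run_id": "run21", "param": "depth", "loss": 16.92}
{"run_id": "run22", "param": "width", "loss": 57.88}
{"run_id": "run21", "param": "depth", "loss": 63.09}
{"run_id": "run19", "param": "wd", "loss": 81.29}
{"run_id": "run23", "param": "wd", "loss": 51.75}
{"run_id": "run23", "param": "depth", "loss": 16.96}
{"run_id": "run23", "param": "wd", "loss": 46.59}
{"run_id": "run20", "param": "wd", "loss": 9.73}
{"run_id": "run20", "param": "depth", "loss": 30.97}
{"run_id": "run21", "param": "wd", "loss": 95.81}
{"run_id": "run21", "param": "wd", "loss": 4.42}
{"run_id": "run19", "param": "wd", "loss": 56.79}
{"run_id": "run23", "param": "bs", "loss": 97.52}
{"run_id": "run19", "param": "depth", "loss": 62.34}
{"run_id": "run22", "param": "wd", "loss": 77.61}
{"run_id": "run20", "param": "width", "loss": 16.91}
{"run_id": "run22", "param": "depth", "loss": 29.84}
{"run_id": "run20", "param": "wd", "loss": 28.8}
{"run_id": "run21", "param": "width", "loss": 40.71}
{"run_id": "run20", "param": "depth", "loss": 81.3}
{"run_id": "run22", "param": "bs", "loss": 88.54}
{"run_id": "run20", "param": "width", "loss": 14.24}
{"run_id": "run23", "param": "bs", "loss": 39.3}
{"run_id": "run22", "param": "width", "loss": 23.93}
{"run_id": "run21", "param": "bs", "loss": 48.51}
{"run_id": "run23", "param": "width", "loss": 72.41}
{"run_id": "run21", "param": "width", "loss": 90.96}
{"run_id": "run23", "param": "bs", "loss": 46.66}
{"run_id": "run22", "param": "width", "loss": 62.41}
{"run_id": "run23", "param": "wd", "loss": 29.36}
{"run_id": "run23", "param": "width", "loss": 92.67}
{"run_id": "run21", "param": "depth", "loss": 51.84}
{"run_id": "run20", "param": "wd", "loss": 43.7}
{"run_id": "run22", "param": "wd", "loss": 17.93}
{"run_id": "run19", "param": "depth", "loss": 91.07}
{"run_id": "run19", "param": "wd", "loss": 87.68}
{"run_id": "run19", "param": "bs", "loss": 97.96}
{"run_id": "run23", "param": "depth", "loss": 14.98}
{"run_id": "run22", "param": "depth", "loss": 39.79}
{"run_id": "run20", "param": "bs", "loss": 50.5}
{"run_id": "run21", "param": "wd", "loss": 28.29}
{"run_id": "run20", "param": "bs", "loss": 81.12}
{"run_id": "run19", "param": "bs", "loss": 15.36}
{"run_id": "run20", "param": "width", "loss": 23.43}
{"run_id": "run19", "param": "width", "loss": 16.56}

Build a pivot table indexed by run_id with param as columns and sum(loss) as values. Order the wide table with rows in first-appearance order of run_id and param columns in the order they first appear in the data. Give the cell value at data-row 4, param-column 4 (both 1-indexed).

With rows in first-appearance order of run_id, row 4 is run_id=run21. param columns in first-appearance order: depth, width, bs, wd; column 4 is wd.
Long rows with run_id=run21, param=wd: 95.81 + 4.42 + 28.29 = 128.52.

128.52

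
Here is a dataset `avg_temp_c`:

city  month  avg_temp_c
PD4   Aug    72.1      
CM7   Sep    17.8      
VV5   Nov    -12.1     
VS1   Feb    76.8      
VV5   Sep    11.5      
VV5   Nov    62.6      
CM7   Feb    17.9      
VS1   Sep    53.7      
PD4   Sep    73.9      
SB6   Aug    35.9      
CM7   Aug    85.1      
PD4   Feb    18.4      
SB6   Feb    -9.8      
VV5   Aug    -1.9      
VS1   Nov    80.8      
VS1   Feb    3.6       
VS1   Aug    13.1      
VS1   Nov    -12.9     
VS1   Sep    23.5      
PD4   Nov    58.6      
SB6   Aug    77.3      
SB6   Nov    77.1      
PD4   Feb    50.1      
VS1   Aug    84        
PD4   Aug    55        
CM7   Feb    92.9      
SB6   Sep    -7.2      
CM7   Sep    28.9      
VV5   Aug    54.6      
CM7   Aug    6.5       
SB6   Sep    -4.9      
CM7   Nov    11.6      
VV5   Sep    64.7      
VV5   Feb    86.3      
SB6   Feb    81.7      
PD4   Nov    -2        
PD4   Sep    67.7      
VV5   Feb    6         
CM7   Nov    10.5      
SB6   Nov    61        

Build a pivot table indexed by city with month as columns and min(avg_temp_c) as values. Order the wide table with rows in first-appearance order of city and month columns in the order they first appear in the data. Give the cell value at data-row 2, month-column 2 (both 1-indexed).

17.8

With rows in first-appearance order of city, row 2 is city=CM7. month columns in first-appearance order: Aug, Sep, Nov, Feb; column 2 is Sep.
Long rows with city=CM7, month=Sep: min(17.8, 28.9) = 17.8.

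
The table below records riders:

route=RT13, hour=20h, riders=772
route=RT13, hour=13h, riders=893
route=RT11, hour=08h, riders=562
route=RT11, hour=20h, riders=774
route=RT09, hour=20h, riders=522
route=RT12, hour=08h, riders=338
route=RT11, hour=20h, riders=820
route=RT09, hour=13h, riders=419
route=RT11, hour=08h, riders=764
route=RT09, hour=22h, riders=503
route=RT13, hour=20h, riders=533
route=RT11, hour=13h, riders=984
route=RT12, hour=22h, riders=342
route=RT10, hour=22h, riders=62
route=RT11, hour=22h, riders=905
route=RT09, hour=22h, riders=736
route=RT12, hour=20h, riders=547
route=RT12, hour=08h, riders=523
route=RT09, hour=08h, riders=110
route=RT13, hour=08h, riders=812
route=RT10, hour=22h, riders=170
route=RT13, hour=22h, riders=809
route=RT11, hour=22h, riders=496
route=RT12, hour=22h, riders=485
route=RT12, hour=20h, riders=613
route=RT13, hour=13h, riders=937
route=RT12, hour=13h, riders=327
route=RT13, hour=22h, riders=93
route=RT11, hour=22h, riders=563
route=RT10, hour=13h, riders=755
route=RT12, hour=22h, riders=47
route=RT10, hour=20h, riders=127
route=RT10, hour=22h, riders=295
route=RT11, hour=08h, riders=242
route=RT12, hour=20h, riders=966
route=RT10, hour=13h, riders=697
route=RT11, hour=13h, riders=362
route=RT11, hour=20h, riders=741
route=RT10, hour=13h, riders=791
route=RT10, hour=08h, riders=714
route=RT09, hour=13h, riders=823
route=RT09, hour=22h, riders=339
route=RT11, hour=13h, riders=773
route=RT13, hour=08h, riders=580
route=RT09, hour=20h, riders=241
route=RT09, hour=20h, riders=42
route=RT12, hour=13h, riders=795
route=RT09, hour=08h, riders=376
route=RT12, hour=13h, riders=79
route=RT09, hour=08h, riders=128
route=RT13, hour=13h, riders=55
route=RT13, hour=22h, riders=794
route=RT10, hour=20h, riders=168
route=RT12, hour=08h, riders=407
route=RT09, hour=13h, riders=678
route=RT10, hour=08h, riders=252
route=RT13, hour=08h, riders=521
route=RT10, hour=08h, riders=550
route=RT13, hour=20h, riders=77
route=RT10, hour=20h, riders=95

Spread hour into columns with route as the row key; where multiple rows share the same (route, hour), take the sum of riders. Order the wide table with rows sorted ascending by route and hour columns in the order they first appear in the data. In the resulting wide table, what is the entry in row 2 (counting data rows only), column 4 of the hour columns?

With rows sorted ascending by route, row 2 is route=RT10. hour columns in first-appearance order: 20h, 13h, 08h, 22h; column 4 is 22h.
Long rows with route=RT10, hour=22h: 62 + 170 + 295 = 527.

527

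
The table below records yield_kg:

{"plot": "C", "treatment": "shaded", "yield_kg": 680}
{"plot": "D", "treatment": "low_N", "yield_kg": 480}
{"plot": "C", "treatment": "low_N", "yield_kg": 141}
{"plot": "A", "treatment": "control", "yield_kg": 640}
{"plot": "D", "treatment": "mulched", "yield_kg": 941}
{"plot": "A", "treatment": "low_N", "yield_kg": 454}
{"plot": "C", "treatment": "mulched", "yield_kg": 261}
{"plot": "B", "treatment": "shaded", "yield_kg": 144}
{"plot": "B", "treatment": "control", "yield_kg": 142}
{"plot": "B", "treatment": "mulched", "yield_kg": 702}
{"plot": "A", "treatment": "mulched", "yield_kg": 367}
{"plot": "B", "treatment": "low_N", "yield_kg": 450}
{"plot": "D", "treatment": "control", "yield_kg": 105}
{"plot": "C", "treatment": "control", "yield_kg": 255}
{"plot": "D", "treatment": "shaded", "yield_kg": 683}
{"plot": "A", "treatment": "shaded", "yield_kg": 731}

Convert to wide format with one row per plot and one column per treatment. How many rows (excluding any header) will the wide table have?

4

4 distinct plot values → 4 rows.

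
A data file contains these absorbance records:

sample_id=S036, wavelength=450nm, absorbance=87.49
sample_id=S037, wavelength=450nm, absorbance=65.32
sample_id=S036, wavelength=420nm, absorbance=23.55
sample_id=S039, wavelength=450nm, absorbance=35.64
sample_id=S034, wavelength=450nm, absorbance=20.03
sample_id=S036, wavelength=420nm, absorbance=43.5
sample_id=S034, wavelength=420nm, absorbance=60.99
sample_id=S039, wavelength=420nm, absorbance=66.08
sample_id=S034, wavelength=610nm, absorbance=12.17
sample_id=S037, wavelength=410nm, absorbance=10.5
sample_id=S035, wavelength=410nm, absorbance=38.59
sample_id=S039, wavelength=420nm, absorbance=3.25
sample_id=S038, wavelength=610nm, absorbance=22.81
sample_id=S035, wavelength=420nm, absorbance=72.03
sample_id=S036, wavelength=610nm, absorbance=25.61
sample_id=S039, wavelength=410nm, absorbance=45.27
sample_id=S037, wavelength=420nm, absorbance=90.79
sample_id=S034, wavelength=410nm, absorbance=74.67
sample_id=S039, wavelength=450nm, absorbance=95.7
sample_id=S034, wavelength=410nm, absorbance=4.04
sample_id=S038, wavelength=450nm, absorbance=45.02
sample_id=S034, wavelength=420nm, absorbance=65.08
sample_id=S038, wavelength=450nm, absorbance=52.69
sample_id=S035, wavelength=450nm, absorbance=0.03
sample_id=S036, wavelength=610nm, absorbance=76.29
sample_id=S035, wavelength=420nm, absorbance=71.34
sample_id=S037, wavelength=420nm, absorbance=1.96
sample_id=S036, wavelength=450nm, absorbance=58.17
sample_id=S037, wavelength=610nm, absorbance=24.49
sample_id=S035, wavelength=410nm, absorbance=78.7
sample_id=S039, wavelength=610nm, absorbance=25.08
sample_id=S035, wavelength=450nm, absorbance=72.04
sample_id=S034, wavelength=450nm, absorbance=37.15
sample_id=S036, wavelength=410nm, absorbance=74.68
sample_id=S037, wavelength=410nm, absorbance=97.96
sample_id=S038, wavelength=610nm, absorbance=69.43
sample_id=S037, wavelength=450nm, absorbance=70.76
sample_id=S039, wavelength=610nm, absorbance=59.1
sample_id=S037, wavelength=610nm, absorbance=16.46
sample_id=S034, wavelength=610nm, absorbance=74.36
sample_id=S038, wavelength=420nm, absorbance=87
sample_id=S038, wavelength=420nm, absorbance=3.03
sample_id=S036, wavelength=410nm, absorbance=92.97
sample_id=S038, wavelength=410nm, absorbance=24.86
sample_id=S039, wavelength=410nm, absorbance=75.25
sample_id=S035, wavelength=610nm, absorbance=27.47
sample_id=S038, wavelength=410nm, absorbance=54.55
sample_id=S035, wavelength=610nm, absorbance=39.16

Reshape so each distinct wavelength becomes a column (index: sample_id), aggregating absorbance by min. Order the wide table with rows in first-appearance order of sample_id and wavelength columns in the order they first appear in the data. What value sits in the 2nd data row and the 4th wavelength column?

10.5

With rows in first-appearance order of sample_id, row 2 is sample_id=S037. wavelength columns in first-appearance order: 450nm, 420nm, 610nm, 410nm; column 4 is 410nm.
Long rows with sample_id=S037, wavelength=410nm: min(10.5, 97.96) = 10.5.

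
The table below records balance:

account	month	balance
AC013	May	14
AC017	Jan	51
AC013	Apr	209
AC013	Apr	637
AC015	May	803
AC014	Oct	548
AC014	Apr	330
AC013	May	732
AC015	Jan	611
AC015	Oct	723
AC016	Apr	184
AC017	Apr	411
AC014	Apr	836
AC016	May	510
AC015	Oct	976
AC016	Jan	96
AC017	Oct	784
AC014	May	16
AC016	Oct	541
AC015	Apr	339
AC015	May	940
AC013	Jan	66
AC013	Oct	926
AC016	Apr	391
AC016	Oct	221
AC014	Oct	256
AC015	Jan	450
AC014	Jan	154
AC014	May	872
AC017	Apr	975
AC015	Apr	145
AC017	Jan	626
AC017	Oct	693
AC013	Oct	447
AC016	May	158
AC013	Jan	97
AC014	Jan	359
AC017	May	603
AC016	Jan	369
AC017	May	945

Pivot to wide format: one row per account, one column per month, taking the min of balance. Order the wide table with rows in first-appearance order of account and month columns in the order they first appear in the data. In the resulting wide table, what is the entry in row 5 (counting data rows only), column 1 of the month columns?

158

With rows in first-appearance order of account, row 5 is account=AC016. month columns in first-appearance order: May, Jan, Apr, Oct; column 1 is May.
Long rows with account=AC016, month=May: min(510, 158) = 158.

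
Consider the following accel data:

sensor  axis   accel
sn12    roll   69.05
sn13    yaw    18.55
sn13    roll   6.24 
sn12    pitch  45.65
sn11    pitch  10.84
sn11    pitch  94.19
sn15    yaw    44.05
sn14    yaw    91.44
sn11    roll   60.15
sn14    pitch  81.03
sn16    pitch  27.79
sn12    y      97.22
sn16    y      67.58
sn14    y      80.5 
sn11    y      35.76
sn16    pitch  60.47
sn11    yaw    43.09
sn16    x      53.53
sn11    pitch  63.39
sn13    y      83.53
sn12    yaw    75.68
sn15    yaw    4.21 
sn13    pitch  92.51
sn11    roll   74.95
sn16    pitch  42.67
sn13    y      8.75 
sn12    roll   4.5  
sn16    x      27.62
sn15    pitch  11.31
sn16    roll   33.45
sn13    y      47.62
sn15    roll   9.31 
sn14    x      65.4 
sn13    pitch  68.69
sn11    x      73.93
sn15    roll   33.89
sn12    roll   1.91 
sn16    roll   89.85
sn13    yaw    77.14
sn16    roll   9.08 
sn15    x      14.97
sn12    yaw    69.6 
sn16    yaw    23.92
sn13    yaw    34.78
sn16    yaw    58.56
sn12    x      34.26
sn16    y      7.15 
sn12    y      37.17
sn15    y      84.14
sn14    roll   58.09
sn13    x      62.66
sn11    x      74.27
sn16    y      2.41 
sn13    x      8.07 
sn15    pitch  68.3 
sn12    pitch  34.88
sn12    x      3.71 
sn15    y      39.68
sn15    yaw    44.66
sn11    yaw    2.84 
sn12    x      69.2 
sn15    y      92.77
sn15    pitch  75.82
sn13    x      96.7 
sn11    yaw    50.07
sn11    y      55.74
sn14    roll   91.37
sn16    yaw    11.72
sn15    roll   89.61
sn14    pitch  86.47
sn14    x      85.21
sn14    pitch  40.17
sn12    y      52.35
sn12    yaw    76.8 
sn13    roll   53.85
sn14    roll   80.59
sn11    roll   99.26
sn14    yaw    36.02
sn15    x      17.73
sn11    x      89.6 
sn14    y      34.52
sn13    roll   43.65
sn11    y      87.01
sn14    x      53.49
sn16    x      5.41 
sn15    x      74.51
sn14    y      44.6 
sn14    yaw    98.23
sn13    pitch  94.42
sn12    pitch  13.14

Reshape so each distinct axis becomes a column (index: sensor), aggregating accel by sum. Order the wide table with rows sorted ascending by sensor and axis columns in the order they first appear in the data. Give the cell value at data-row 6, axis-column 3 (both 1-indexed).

With rows sorted ascending by sensor, row 6 is sensor=sn16. axis columns in first-appearance order: roll, yaw, pitch, y, x; column 3 is pitch.
Long rows with sensor=sn16, axis=pitch: 27.79 + 60.47 + 42.67 = 130.93.

130.93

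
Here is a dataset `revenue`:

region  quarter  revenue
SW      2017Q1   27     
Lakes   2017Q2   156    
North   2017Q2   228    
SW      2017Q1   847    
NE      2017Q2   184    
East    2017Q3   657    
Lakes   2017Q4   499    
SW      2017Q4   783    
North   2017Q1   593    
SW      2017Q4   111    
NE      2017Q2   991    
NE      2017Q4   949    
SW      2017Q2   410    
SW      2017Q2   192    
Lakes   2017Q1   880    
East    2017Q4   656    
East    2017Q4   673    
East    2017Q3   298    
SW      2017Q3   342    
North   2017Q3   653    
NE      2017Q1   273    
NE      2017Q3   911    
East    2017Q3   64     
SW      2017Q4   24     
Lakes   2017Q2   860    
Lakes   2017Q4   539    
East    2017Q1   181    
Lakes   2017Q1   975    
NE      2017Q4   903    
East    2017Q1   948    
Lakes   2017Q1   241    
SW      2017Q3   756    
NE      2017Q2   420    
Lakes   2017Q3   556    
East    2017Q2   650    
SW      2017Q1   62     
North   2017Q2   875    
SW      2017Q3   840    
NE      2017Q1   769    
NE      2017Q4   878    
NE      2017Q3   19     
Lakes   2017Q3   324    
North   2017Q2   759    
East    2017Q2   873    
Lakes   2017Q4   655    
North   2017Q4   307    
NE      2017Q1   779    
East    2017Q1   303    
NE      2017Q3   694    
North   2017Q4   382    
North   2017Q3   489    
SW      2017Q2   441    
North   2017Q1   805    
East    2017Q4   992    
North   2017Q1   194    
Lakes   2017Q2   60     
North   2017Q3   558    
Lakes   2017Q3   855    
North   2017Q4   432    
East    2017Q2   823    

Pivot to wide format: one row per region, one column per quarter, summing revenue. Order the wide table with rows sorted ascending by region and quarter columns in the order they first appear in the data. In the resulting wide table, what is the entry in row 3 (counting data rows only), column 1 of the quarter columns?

1821

With rows sorted ascending by region, row 3 is region=NE. quarter columns in first-appearance order: 2017Q1, 2017Q2, 2017Q3, 2017Q4; column 1 is 2017Q1.
Long rows with region=NE, quarter=2017Q1: 273 + 769 + 779 = 1821.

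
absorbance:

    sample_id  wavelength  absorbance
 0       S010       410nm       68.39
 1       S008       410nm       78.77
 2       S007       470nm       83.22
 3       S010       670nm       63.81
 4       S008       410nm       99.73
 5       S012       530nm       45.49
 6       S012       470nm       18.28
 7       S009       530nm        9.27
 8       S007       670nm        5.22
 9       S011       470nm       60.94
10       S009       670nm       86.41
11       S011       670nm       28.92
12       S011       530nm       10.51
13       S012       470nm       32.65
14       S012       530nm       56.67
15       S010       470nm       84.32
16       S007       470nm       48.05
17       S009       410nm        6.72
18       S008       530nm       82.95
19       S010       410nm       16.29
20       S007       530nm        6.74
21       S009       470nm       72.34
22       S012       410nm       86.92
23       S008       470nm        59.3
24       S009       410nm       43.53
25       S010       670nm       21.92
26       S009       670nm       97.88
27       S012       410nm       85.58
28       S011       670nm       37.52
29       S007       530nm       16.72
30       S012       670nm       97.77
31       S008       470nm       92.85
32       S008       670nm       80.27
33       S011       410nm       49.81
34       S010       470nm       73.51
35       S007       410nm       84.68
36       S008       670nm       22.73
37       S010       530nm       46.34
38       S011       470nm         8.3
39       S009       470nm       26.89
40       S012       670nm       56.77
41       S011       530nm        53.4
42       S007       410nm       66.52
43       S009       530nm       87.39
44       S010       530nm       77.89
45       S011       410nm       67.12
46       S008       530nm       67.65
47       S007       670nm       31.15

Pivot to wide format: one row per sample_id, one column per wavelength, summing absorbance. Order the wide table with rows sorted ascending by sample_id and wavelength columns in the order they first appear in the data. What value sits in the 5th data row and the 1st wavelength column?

With rows sorted ascending by sample_id, row 5 is sample_id=S011. wavelength columns in first-appearance order: 410nm, 470nm, 670nm, 530nm; column 1 is 410nm.
Long rows with sample_id=S011, wavelength=410nm: 49.81 + 67.12 = 116.93.

116.93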